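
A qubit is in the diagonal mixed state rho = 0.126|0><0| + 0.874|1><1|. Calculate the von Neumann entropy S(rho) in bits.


S = -p*log2(p) - (1-p)*log2(1-p)
p = 0.1260, 1-p = 0.8740
= -0.1260 * log2(0.1260) - 0.8740 * log2(0.8740)
= -(-0.3766) - (-0.1698)
= 0.5464

0.5464


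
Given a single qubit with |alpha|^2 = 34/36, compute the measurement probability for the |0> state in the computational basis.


|alpha|^2 = 34/36 = 0.9444
|beta|^2 = 1 - 34/36 = 2/36 = 0.0556
P(|0>) = |alpha|^2 = 0.9444

0.9444


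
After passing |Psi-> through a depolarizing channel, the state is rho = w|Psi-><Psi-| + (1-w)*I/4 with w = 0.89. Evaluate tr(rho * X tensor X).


|Psi-> = (|01> - |10>)/sqrt(2)
For the pure Bell state, <X_A X_B> = -1 (Bell-state Pauli correlator).
The maximally-mixed part I/4 has tr(I/4 * P tensor P) = 0 for any traceless Pauli P.
So <X_A X_B>_rho = w * (-1) + (1 - w) * 0
= 0.89 * (-1)
= -0.8900

-0.8900


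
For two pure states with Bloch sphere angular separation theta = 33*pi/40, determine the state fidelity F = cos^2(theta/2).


For states separated by angle theta on Bloch sphere:
F = cos^2(theta/2)
theta = 33*pi/40 = 2.5918
theta/2 = 1.2959
cos(theta/2) = 0.2714
F = 0.0737

0.0737


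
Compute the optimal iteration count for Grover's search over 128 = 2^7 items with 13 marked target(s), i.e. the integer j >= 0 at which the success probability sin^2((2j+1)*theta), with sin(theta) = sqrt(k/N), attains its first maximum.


After j Grover iterations the success probability is P(j) = sin^2((2j+1)*theta), where sin(theta) = sqrt(k/N).
N = 2^7 = 128, k = 13
sin(theta) = sqrt(k/N) = 0.3186887196
theta = arcsin(sqrt(k/N)) = 0.3243457527 rad
P(j) reaches its first maximum when (2j+1)*theta is as close as possible to pi/2, i.e. j = round(pi/(4*theta) - 1/2).
pi/(4*theta) - 1/2 = 1.9215
(For comparison, the common estimate pi/4 * sqrt(N/k) = 2.4645; the exact maximiser is used here.)
Optimal iterations = 2

2


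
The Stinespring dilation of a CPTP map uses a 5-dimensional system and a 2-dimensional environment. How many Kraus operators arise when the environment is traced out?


Tracing out the environment in an orthonormal basis {|i>_E} gives Kraus operators K_i = <i|_E U |0>_E.
Number of Kraus operators = dim(H_env) = d_env
= 2

2


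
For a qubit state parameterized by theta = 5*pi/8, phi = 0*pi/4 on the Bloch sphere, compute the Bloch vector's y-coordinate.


theta = 1.9635, phi = 0.0000
r_y = sin(theta)*sin(phi) = 0.9239 * 0.0000
r_y = 0.0000

0.0000


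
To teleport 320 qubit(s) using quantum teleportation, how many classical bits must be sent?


Quantum teleportation requires 2 classical bits per qubit teleported.
320 qubit(s) -> 2 * 320 = 640 classical bits

640


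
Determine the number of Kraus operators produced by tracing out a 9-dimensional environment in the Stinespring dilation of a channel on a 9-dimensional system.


Tracing out the environment in an orthonormal basis {|i>_E} gives Kraus operators K_i = <i|_E U |0>_E.
Number of Kraus operators = dim(H_env) = d_env
= 9

9


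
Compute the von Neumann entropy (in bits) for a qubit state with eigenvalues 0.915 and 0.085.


S = -p*log2(p) - (1-p)*log2(1-p)
p = 0.9150, 1-p = 0.0850
= -0.9150 * log2(0.9150) - 0.0850 * log2(0.0850)
= -(-0.1173) - (-0.3023)
= 0.4196

0.4196


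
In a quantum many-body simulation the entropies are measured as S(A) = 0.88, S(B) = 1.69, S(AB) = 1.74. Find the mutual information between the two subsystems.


I(A:B) = S(A) + S(B) - S(AB)
= 0.88 + 1.69 - 1.74
= 0.8300

0.8300


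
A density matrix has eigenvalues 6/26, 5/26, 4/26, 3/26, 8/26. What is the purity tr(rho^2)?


tr(rho^2) = sum of eigenvalues squared
= (6/26)^2 + (5/26)^2 + (4/26)^2 + (3/26)^2 + (8/26)^2
= (36 + 25 + 16 + 9 + 64) / 676
= 150/676
= 0.2219

0.2219


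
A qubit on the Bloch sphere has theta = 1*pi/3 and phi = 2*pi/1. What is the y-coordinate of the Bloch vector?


theta = 1.0472, phi = 6.2832
r_y = sin(theta)*sin(phi) = 0.8660 * 0.0000
r_y = 0.0000

0.0000


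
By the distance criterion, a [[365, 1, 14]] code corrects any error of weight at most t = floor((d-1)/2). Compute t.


Code parameters: [[365, 1, 14]], distance d = 14.
Number of correctable errors = floor((d-1)/2)
= floor((14 - 1)/2)
= floor(13/2)
= 6

6


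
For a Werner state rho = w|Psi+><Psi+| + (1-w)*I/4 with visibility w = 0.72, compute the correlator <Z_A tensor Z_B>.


|Psi+> = (|01> + |10>)/sqrt(2)
For the pure Bell state, <Z_A Z_B> = -1 (Bell-state Pauli correlator).
The maximally-mixed part I/4 has tr(I/4 * P tensor P) = 0 for any traceless Pauli P.
So <Z_A Z_B>_rho = w * (-1) + (1 - w) * 0
= 0.72 * (-1)
= -0.7200

-0.7200


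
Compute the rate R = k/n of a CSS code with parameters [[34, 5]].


Code rate R = k/n
= 5/34
= 0.1471

0.1471


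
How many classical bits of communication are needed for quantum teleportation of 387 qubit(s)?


Quantum teleportation requires 2 classical bits per qubit teleported.
387 qubit(s) -> 2 * 387 = 774 classical bits

774


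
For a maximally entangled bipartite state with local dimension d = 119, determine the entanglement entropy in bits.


For a maximally entangled state in d x d:
S = log2(d) = log2(119)
= 6.8948

6.8948


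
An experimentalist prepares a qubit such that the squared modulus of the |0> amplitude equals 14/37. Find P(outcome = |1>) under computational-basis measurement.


|alpha|^2 = 14/37 = 0.3784
|beta|^2 = 1 - 14/37 = 23/37 = 0.6216
P(|1>) = |beta|^2 = 0.6216

0.6216


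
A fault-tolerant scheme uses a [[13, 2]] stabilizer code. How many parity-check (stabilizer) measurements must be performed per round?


For an [[n,k]] stabilizer code:
Number of stabilizer generators = n - k
= 13 - 2
= 11

11


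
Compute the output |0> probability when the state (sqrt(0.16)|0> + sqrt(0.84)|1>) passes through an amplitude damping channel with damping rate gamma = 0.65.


For amplitude damping with parameter gamma on state sqrt(a)|0> + sqrt(b)|1>:
alpha^2 = 0.16, beta^2 = 0.84
P(|0>) = alpha^2 + gamma * beta^2
= 0.16 + 0.65 * 0.84
= 0.16 + 0.5460
= 0.7060

0.7060


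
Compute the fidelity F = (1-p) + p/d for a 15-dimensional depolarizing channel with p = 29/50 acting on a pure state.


F = (1-p) + p/d
= (1 - 0.5800) + 0.5800/15
= 0.4200 + 0.0387
= 0.4587

0.4587


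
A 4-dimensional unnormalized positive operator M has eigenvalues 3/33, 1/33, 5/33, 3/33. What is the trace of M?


tr(M) = sum of eigenvalues
= 3/33 + 1/33 + 5/33 + 3/33
= 12/33
= 0.3636

0.3636


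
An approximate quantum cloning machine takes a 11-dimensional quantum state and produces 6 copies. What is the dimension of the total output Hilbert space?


Output space = H^(tensor 6) where dim(H) = 11
dim = 11^6
= 121 (after 2 factors)
= 1331 (after 3 factors)
= 14641 (after 4 factors)
= 161051 (after 5 factors)
= 1771561 (after 6 factors)
= 1771561

1771561


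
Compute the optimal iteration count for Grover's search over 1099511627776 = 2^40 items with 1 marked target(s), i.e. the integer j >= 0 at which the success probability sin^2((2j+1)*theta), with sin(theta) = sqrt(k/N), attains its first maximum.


After j Grover iterations the success probability is P(j) = sin^2((2j+1)*theta), where sin(theta) = sqrt(k/N).
N = 2^40 = 1099511627776, k = 1
sin(theta) = sqrt(k/N) = 9.536743164e-07
theta = arcsin(sqrt(k/N)) = 9.536743164e-07 rad
P(j) reaches its first maximum when (2j+1)*theta is as close as possible to pi/2, i.e. j = round(pi/(4*theta) - 1/2).
pi/(4*theta) - 1/2 = 823549.1646
(For comparison, the common estimate pi/4 * sqrt(N/k) = 823549.6646; the exact maximiser is used here.)
Optimal iterations = 823549

823549


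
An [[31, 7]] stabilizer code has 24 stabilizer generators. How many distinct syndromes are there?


Each stabilizer generator gives a binary (+1 or -1) measurement outcome.
With 24 independent generators:
Total syndromes = 2^24
= 16777216

16777216


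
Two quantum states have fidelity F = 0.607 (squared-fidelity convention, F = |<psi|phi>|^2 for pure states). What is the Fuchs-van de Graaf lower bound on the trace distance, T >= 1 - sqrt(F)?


Fuchs-van de Graaf (squared-fidelity convention): 1 - sqrt(F) <= T <= sqrt(1 - F).
Lower bound: T >= 1 - sqrt(F)
sqrt(F) = sqrt(0.607) = 0.7791
T >= 1 - 0.7791
T >= 0.2209

0.2209


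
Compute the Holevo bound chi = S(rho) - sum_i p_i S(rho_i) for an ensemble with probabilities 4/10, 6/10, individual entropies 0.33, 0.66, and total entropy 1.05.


chi = S(rho) - sum_i p_i * S(rho_i)
Weighted entropy = 4/10 * 0.33 + 6/10 * 0.66
= 0.5280
chi = 1.05 - 0.5280
= 0.5220

0.5220


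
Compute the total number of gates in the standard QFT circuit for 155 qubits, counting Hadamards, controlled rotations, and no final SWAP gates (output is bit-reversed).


Hadamard gates: 155
Controlled rotations: n*(n-1)/2 = 155*154/2 = 11935
SWAP gates: 0 (omitted)
Total = 155 + 11935
= 12090

12090


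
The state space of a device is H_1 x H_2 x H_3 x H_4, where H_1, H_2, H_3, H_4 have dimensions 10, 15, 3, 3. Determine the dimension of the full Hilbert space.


dim(H_1 x H_2 x H_3 x H_4) = 10 * 15 * 3 * 3
= 150 * 3 * 3
= 450 * 3
= 1350

1350


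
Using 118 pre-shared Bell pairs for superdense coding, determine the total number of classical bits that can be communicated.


Superdense coding allows 2 classical bits per shared entangled pair.
118 pair(s) -> 2 * 118 = 236 classical bits

236


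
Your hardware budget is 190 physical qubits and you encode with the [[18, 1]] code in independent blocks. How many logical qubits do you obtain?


Each code block uses 18 physical qubits for 1 logical qubit(s).
Number of complete blocks = floor(190 / 18) = 10
Logical qubits = 10 * 1
= 10

10


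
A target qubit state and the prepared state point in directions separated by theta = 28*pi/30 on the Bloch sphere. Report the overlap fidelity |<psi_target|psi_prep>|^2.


For states separated by angle theta on Bloch sphere:
F = cos^2(theta/2)
theta = 28*pi/30 = 2.9322
theta/2 = 1.4661
cos(theta/2) = 0.1045
F = 0.0109

0.0109


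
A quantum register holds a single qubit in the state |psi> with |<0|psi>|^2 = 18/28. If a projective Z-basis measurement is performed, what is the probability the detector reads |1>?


|alpha|^2 = 18/28 = 0.6429
|beta|^2 = 1 - 18/28 = 10/28 = 0.3571
P(|1>) = |beta|^2 = 0.3571

0.3571


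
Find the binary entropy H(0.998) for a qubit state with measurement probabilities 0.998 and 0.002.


S = -p*log2(p) - (1-p)*log2(1-p)
p = 0.9980, 1-p = 0.0020
= -0.9980 * log2(0.9980) - 0.0020 * log2(0.0020)
= -(-0.0029) - (-0.0179)
= 0.0208

0.0208


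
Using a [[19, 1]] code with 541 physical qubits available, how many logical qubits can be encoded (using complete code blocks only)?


Each code block uses 19 physical qubits for 1 logical qubit(s).
Number of complete blocks = floor(541 / 19) = 28
Logical qubits = 28 * 1
= 28

28


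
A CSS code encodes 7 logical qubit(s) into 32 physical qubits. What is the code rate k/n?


Code rate R = k/n
= 7/32
= 0.2188

0.2188


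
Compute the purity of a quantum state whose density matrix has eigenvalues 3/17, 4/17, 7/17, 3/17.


tr(rho^2) = sum of eigenvalues squared
= (3/17)^2 + (4/17)^2 + (7/17)^2 + (3/17)^2
= (9 + 16 + 49 + 9) / 289
= 83/289
= 0.2872

0.2872


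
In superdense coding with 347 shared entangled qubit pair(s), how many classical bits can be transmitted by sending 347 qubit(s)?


Superdense coding allows 2 classical bits per shared entangled pair.
347 pair(s) -> 2 * 347 = 694 classical bits

694


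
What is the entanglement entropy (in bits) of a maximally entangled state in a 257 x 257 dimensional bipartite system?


For a maximally entangled state in d x d:
S = log2(d) = log2(257)
= 8.0056

8.0056


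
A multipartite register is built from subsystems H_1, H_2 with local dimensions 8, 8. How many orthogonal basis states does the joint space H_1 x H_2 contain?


dim(H_1 x H_2) = 8 * 8
= 64

64


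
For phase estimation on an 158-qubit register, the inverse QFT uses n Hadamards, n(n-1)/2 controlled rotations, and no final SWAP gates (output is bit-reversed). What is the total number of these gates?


Hadamard gates: 158
Controlled rotations: n*(n-1)/2 = 158*157/2 = 12403
SWAP gates: 0 (omitted)
Total = 158 + 12403
= 12561

12561


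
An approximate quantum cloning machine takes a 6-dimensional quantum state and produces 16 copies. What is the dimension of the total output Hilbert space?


Output space = H^(tensor 16) where dim(H) = 6
dim = 6^16
= 36 (after 2 factors)
= 216 (after 3 factors)
= 1296 (after 4 factors)
= 7776 (after 5 factors)
= 46656 (after 6 factors)
= 279936 (after 7 factors)
= 1679616 (after 8 factors)
= 10077696 (after 9 factors)
= 60466176 (after 10 factors)
= 362797056 (after 11 factors)
= 2176782336 (after 12 factors)
= 13060694016 (after 13 factors)
= 78364164096 (after 14 factors)
= 470184984576 (after 15 factors)
= 2821109907456 (after 16 factors)
= 2821109907456

2821109907456


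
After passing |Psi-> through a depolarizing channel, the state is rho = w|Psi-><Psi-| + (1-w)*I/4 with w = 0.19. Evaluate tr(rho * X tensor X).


|Psi-> = (|01> - |10>)/sqrt(2)
For the pure Bell state, <X_A X_B> = -1 (Bell-state Pauli correlator).
The maximally-mixed part I/4 has tr(I/4 * P tensor P) = 0 for any traceless Pauli P.
So <X_A X_B>_rho = w * (-1) + (1 - w) * 0
= 0.19 * (-1)
= -0.1900

-0.1900


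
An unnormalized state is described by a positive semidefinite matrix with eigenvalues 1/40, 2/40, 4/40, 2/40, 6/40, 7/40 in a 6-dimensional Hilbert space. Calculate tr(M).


tr(M) = sum of eigenvalues
= 1/40 + 2/40 + 4/40 + 2/40 + 6/40 + 7/40
= 22/40
= 0.5500

0.5500


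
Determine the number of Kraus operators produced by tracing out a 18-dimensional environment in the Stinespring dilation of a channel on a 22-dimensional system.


Tracing out the environment in an orthonormal basis {|i>_E} gives Kraus operators K_i = <i|_E U |0>_E.
Number of Kraus operators = dim(H_env) = d_env
= 18

18


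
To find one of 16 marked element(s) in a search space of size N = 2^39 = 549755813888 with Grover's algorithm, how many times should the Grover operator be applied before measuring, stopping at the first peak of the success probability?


After j Grover iterations the success probability is P(j) = sin^2((2j+1)*theta), where sin(theta) = sqrt(k/N).
N = 2^39 = 549755813888, k = 16
sin(theta) = sqrt(k/N) = 5.394796609e-06
theta = arcsin(sqrt(k/N)) = 5.394796609e-06 rad
P(j) reaches its first maximum when (2j+1)*theta is as close as possible to pi/2, i.e. j = round(pi/(4*theta) - 1/2).
pi/(4*theta) - 1/2 = 145583.8881
(For comparison, the common estimate pi/4 * sqrt(N/k) = 145584.3881; the exact maximiser is used here.)
Optimal iterations = 145584

145584


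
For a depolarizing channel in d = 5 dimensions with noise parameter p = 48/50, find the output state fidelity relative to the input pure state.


F = (1-p) + p/d
= (1 - 0.9600) + 0.9600/5
= 0.0400 + 0.1920
= 0.2320

0.2320


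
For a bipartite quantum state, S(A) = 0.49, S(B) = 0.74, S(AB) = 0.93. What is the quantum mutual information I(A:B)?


I(A:B) = S(A) + S(B) - S(AB)
= 0.49 + 0.74 - 0.93
= 0.3000

0.3000


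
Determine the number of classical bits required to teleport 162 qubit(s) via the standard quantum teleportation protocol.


Quantum teleportation requires 2 classical bits per qubit teleported.
162 qubit(s) -> 2 * 162 = 324 classical bits

324


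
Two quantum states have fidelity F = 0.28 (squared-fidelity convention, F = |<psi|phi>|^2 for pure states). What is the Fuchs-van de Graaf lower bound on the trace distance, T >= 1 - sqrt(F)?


Fuchs-van de Graaf (squared-fidelity convention): 1 - sqrt(F) <= T <= sqrt(1 - F).
Lower bound: T >= 1 - sqrt(F)
sqrt(F) = sqrt(0.28) = 0.5292
T >= 1 - 0.5292
T >= 0.4708

0.4708


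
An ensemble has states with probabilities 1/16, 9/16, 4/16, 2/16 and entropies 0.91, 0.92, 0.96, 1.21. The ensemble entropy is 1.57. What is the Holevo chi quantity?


chi = S(rho) - sum_i p_i * S(rho_i)
Weighted entropy = 1/16 * 0.91 + 9/16 * 0.92 + 4/16 * 0.96 + 2/16 * 1.21
= 0.9656
chi = 1.57 - 0.9656
= 0.6044

0.6044


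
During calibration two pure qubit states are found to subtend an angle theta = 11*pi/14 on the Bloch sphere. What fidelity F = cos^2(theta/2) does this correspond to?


For states separated by angle theta on Bloch sphere:
F = cos^2(theta/2)
theta = 11*pi/14 = 2.4684
theta/2 = 1.2342
cos(theta/2) = 0.3303
F = 0.1091

0.1091


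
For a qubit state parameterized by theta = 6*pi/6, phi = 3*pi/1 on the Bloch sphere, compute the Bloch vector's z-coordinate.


theta = 3.1416, phi = 9.4248
r_z = cos(theta) = -1.0000

-1.0000


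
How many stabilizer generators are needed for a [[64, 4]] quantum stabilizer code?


For an [[n,k]] stabilizer code:
Number of stabilizer generators = n - k
= 64 - 4
= 60

60


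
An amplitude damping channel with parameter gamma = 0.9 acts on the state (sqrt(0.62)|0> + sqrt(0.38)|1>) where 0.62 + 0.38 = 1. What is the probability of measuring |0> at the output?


For amplitude damping with parameter gamma on state sqrt(a)|0> + sqrt(b)|1>:
alpha^2 = 0.62, beta^2 = 0.38
P(|0>) = alpha^2 + gamma * beta^2
= 0.62 + 0.9 * 0.38
= 0.62 + 0.3420
= 0.9620

0.9620


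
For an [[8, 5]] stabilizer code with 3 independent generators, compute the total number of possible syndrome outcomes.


Each stabilizer generator gives a binary (+1 or -1) measurement outcome.
With 3 independent generators:
Total syndromes = 2^3
= 8

8


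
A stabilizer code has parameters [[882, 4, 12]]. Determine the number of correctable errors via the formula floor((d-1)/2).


Code parameters: [[882, 4, 12]], distance d = 12.
Number of correctable errors = floor((d-1)/2)
= floor((12 - 1)/2)
= floor(11/2)
= 5

5


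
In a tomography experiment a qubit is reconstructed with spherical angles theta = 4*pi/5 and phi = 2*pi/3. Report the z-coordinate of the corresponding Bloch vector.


theta = 2.5133, phi = 2.0944
r_z = cos(theta) = -0.8090

-0.8090


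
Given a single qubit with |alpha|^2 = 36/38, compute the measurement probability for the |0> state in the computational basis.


|alpha|^2 = 36/38 = 0.9474
|beta|^2 = 1 - 36/38 = 2/38 = 0.0526
P(|0>) = |alpha|^2 = 0.9474

0.9474


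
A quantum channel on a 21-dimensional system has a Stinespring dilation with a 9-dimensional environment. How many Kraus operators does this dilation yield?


Tracing out the environment in an orthonormal basis {|i>_E} gives Kraus operators K_i = <i|_E U |0>_E.
Number of Kraus operators = dim(H_env) = d_env
= 9

9


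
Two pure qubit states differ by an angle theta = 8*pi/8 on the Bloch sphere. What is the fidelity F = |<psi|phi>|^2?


For states separated by angle theta on Bloch sphere:
F = cos^2(theta/2)
theta = 8*pi/8 = 3.1416
theta/2 = 1.5708
cos(theta/2) = 0.0000
F = 0.0000

0.0000


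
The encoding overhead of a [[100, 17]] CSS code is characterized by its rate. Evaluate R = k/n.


Code rate R = k/n
= 17/100
= 0.1700

0.1700


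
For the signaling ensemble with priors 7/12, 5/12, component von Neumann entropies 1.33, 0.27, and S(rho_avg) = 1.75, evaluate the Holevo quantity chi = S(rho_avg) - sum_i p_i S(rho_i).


chi = S(rho) - sum_i p_i * S(rho_i)
Weighted entropy = 7/12 * 1.33 + 5/12 * 0.27
= 0.8883
chi = 1.75 - 0.8883
= 0.8617

0.8617


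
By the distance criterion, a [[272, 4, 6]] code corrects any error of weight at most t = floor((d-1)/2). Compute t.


Code parameters: [[272, 4, 6]], distance d = 6.
Number of correctable errors = floor((d-1)/2)
= floor((6 - 1)/2)
= floor(5/2)
= 2

2


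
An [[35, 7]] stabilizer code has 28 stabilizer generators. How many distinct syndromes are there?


Each stabilizer generator gives a binary (+1 or -1) measurement outcome.
With 28 independent generators:
Total syndromes = 2^28
= 268435456

268435456


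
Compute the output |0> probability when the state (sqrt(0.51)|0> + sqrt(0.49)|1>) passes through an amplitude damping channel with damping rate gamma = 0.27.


For amplitude damping with parameter gamma on state sqrt(a)|0> + sqrt(b)|1>:
alpha^2 = 0.51, beta^2 = 0.49
P(|0>) = alpha^2 + gamma * beta^2
= 0.51 + 0.27 * 0.49
= 0.51 + 0.1323
= 0.6423

0.6423


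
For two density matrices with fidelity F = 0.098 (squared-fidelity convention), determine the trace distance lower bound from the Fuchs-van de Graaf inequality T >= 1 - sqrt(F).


Fuchs-van de Graaf (squared-fidelity convention): 1 - sqrt(F) <= T <= sqrt(1 - F).
Lower bound: T >= 1 - sqrt(F)
sqrt(F) = sqrt(0.098) = 0.3130
T >= 1 - 0.3130
T >= 0.6870

0.6870


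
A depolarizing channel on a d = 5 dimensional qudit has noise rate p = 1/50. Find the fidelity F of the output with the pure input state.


F = (1-p) + p/d
= (1 - 0.0200) + 0.0200/5
= 0.9800 + 0.0040
= 0.9840

0.9840


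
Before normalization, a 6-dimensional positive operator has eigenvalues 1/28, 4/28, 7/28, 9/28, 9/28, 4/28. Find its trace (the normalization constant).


tr(M) = sum of eigenvalues
= 1/28 + 4/28 + 7/28 + 9/28 + 9/28 + 4/28
= 34/28
= 1.2143

1.2143


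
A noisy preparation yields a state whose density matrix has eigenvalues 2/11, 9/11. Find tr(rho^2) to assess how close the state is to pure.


tr(rho^2) = sum of eigenvalues squared
= (2/11)^2 + (9/11)^2
= (4 + 81) / 121
= 85/121
= 0.7025

0.7025


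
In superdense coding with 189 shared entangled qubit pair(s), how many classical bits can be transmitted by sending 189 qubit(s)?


Superdense coding allows 2 classical bits per shared entangled pair.
189 pair(s) -> 2 * 189 = 378 classical bits

378


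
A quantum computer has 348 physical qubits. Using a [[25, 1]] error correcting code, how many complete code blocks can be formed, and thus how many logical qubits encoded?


Each code block uses 25 physical qubits for 1 logical qubit(s).
Number of complete blocks = floor(348 / 25) = 13
Logical qubits = 13 * 1
= 13

13


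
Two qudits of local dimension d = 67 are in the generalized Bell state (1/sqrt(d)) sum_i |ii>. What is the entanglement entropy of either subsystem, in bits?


For a maximally entangled state in d x d:
S = log2(d) = log2(67)
= 6.0661

6.0661


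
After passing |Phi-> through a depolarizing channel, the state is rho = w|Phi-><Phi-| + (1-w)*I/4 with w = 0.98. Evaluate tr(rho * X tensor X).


|Phi-> = (|00> - |11>)/sqrt(2)
For the pure Bell state, <X_A X_B> = -1 (Bell-state Pauli correlator).
The maximally-mixed part I/4 has tr(I/4 * P tensor P) = 0 for any traceless Pauli P.
So <X_A X_B>_rho = w * (-1) + (1 - w) * 0
= 0.98 * (-1)
= -0.9800

-0.9800


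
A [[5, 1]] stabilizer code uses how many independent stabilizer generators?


For an [[n,k]] stabilizer code:
Number of stabilizer generators = n - k
= 5 - 1
= 4

4


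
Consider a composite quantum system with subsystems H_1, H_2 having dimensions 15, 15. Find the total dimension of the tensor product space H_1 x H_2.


dim(H_1 x H_2) = 15 * 15
= 225

225


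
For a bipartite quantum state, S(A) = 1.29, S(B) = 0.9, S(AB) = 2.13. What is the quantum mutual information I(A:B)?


I(A:B) = S(A) + S(B) - S(AB)
= 1.29 + 0.9 - 2.13
= 0.0600

0.0600


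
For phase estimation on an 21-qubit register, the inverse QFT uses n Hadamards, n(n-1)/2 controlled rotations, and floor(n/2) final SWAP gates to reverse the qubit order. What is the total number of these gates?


Hadamard gates: 21
Controlled rotations: n*(n-1)/2 = 21*20/2 = 210
SWAP gates: floor(n/2) = floor(21/2) = 10
Total = 21 + 210 + 10
= 241

241


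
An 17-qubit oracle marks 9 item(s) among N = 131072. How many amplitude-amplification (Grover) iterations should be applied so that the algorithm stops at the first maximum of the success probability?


After j Grover iterations the success probability is P(j) = sin^2((2j+1)*theta), where sin(theta) = sqrt(k/N).
N = 2^17 = 131072, k = 9
sin(theta) = sqrt(k/N) = 0.008286407592
theta = arcsin(sqrt(k/N)) = 0.008286502425 rad
P(j) reaches its first maximum when (2j+1)*theta is as close as possible to pi/2, i.e. j = round(pi/(4*theta) - 1/2).
pi/(4*theta) - 1/2 = 94.2804
(For comparison, the common estimate pi/4 * sqrt(N/k) = 94.7815; the exact maximiser is used here.)
Optimal iterations = 94

94


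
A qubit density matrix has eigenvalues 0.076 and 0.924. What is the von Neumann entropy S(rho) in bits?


S = -p*log2(p) - (1-p)*log2(1-p)
p = 0.0760, 1-p = 0.9240
= -0.0760 * log2(0.0760) - 0.9240 * log2(0.9240)
= -(-0.2826) - (-0.1054)
= 0.3879

0.3879


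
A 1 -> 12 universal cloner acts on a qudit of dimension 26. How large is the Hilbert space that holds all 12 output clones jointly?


Output space = H^(tensor 12) where dim(H) = 26
dim = 26^12
= 676 (after 2 factors)
= 17576 (after 3 factors)
= 456976 (after 4 factors)
= 11881376 (after 5 factors)
= 308915776 (after 6 factors)
= 8031810176 (after 7 factors)
= 208827064576 (after 8 factors)
= 5429503678976 (after 9 factors)
= 141167095653376 (after 10 factors)
= 3670344486987776 (after 11 factors)
= 95428956661682176 (after 12 factors)
= 95428956661682176

95428956661682176


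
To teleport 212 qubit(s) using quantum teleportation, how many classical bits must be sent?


Quantum teleportation requires 2 classical bits per qubit teleported.
212 qubit(s) -> 2 * 212 = 424 classical bits

424


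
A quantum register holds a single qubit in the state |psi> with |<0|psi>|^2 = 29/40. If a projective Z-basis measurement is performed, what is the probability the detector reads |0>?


|alpha|^2 = 29/40 = 0.7250
|beta|^2 = 1 - 29/40 = 11/40 = 0.2750
P(|0>) = |alpha|^2 = 0.7250

0.7250


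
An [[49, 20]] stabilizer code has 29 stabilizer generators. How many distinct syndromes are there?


Each stabilizer generator gives a binary (+1 or -1) measurement outcome.
With 29 independent generators:
Total syndromes = 2^29
= 536870912

536870912


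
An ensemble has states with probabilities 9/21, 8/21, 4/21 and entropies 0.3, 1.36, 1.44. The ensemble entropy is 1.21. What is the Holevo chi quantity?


chi = S(rho) - sum_i p_i * S(rho_i)
Weighted entropy = 9/21 * 0.3 + 8/21 * 1.36 + 4/21 * 1.44
= 0.9210
chi = 1.21 - 0.9210
= 0.2890

0.2890


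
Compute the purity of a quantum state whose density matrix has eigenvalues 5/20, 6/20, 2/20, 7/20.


tr(rho^2) = sum of eigenvalues squared
= (5/20)^2 + (6/20)^2 + (2/20)^2 + (7/20)^2
= (25 + 36 + 4 + 49) / 400
= 114/400
= 0.2850

0.2850


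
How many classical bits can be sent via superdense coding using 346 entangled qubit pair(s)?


Superdense coding allows 2 classical bits per shared entangled pair.
346 pair(s) -> 2 * 346 = 692 classical bits

692


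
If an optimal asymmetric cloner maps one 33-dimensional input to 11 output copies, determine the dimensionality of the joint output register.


Output space = H^(tensor 11) where dim(H) = 33
dim = 33^11
= 1089 (after 2 factors)
= 35937 (after 3 factors)
= 1185921 (after 4 factors)
= 39135393 (after 5 factors)
= 1291467969 (after 6 factors)
= 42618442977 (after 7 factors)
= 1406408618241 (after 8 factors)
= 46411484401953 (after 9 factors)
= 1531578985264449 (after 10 factors)
= 50542106513726817 (after 11 factors)
= 50542106513726817

50542106513726817


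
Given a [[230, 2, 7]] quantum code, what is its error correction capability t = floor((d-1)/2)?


Code parameters: [[230, 2, 7]], distance d = 7.
Number of correctable errors = floor((d-1)/2)
= floor((7 - 1)/2)
= floor(6/2)
= 3

3


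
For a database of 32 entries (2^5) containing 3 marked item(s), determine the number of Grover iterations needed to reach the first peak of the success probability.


After j Grover iterations the success probability is P(j) = sin^2((2j+1)*theta), where sin(theta) = sqrt(k/N).
N = 2^5 = 32, k = 3
sin(theta) = sqrt(k/N) = 0.3061862178
theta = arcsin(sqrt(k/N)) = 0.3111842443 rad
P(j) reaches its first maximum when (2j+1)*theta is as close as possible to pi/2, i.e. j = round(pi/(4*theta) - 1/2).
pi/(4*theta) - 1/2 = 2.0239
(For comparison, the common estimate pi/4 * sqrt(N/k) = 2.5651; the exact maximiser is used here.)
Optimal iterations = 2

2


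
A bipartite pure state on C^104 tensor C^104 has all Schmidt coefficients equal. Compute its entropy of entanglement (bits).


For a maximally entangled state in d x d:
S = log2(d) = log2(104)
= 6.7004

6.7004


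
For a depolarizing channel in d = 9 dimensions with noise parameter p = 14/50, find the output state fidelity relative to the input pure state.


F = (1-p) + p/d
= (1 - 0.2800) + 0.2800/9
= 0.7200 + 0.0311
= 0.7511

0.7511


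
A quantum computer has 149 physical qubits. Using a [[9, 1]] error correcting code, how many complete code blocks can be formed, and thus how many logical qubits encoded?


Each code block uses 9 physical qubits for 1 logical qubit(s).
Number of complete blocks = floor(149 / 9) = 16
Logical qubits = 16 * 1
= 16

16


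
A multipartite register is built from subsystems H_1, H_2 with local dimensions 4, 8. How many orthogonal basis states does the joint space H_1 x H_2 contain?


dim(H_1 x H_2) = 4 * 8
= 32

32


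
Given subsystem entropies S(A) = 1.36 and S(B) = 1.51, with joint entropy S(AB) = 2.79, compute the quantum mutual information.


I(A:B) = S(A) + S(B) - S(AB)
= 1.36 + 1.51 - 2.79
= 0.0800

0.0800


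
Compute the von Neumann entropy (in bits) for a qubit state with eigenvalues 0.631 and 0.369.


S = -p*log2(p) - (1-p)*log2(1-p)
p = 0.6310, 1-p = 0.3690
= -0.6310 * log2(0.6310) - 0.3690 * log2(0.3690)
= -(-0.4192) - (-0.5307)
= 0.9499

0.9499


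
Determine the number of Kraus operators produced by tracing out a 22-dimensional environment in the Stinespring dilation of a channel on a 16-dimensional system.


Tracing out the environment in an orthonormal basis {|i>_E} gives Kraus operators K_i = <i|_E U |0>_E.
Number of Kraus operators = dim(H_env) = d_env
= 22

22


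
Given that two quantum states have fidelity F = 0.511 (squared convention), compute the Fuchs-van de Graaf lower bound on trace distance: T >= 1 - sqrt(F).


Fuchs-van de Graaf (squared-fidelity convention): 1 - sqrt(F) <= T <= sqrt(1 - F).
Lower bound: T >= 1 - sqrt(F)
sqrt(F) = sqrt(0.511) = 0.7148
T >= 1 - 0.7148
T >= 0.2852

0.2852


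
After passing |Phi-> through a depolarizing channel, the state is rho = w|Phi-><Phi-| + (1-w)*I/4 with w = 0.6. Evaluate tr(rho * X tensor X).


|Phi-> = (|00> - |11>)/sqrt(2)
For the pure Bell state, <X_A X_B> = -1 (Bell-state Pauli correlator).
The maximally-mixed part I/4 has tr(I/4 * P tensor P) = 0 for any traceless Pauli P.
So <X_A X_B>_rho = w * (-1) + (1 - w) * 0
= 0.6 * (-1)
= -0.6000

-0.6000


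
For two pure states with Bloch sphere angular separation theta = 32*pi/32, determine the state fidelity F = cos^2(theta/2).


For states separated by angle theta on Bloch sphere:
F = cos^2(theta/2)
theta = 32*pi/32 = 3.1416
theta/2 = 1.5708
cos(theta/2) = 0.0000
F = 0.0000

0.0000


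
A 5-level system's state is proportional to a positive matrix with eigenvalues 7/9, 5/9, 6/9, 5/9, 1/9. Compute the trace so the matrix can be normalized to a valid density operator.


tr(M) = sum of eigenvalues
= 7/9 + 5/9 + 6/9 + 5/9 + 1/9
= 24/9
= 2.6667

2.6667


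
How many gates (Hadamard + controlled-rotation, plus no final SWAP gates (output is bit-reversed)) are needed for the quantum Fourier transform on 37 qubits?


Hadamard gates: 37
Controlled rotations: n*(n-1)/2 = 37*36/2 = 666
SWAP gates: 0 (omitted)
Total = 37 + 666
= 703

703


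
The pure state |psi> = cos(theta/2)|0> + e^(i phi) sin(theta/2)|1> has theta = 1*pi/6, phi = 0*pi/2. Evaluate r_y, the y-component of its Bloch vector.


theta = 0.5236, phi = 0.0000
r_y = sin(theta)*sin(phi) = 0.5000 * 0.0000
r_y = 0.0000

0.0000


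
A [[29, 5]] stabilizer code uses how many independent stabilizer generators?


For an [[n,k]] stabilizer code:
Number of stabilizer generators = n - k
= 29 - 5
= 24

24


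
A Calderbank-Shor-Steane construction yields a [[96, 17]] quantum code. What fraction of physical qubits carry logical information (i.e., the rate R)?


Code rate R = k/n
= 17/96
= 0.1771

0.1771


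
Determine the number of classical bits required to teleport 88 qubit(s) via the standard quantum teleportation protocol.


Quantum teleportation requires 2 classical bits per qubit teleported.
88 qubit(s) -> 2 * 88 = 176 classical bits

176


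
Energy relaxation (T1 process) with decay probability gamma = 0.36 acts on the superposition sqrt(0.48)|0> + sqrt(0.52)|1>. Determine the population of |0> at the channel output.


For amplitude damping with parameter gamma on state sqrt(a)|0> + sqrt(b)|1>:
alpha^2 = 0.48, beta^2 = 0.52
P(|0>) = alpha^2 + gamma * beta^2
= 0.48 + 0.36 * 0.52
= 0.48 + 0.1872
= 0.6672

0.6672


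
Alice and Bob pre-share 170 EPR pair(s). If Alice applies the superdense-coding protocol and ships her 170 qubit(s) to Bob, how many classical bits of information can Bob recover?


Superdense coding allows 2 classical bits per shared entangled pair.
170 pair(s) -> 2 * 170 = 340 classical bits

340


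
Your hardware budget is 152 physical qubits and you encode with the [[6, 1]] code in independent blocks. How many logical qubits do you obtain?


Each code block uses 6 physical qubits for 1 logical qubit(s).
Number of complete blocks = floor(152 / 6) = 25
Logical qubits = 25 * 1
= 25

25


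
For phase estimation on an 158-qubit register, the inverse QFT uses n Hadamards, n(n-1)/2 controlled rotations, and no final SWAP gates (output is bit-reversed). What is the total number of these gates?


Hadamard gates: 158
Controlled rotations: n*(n-1)/2 = 158*157/2 = 12403
SWAP gates: 0 (omitted)
Total = 158 + 12403
= 12561

12561


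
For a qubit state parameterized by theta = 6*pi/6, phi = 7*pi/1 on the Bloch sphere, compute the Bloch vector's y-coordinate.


theta = 3.1416, phi = 21.9911
r_y = sin(theta)*sin(phi) = 0.0000 * 0.0000
r_y = 0.0000

0.0000


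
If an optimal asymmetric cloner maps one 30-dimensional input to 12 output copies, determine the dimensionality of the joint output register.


Output space = H^(tensor 12) where dim(H) = 30
dim = 30^12
= 900 (after 2 factors)
= 27000 (after 3 factors)
= 810000 (after 4 factors)
= 24300000 (after 5 factors)
= 729000000 (after 6 factors)
= 21870000000 (after 7 factors)
= 656100000000 (after 8 factors)
= 19683000000000 (after 9 factors)
= 590490000000000 (after 10 factors)
= 17714700000000000 (after 11 factors)
= 531441000000000000 (after 12 factors)
= 531441000000000000

531441000000000000


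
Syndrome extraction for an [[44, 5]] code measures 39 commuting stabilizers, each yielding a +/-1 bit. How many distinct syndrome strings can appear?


Each stabilizer generator gives a binary (+1 or -1) measurement outcome.
With 39 independent generators:
Total syndromes = 2^39
= 549755813888

549755813888


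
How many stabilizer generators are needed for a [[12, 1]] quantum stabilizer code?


For an [[n,k]] stabilizer code:
Number of stabilizer generators = n - k
= 12 - 1
= 11

11


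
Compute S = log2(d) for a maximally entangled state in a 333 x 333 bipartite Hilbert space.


For a maximally entangled state in d x d:
S = log2(d) = log2(333)
= 8.3794

8.3794


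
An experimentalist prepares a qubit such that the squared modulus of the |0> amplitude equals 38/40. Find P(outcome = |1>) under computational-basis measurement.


|alpha|^2 = 38/40 = 0.9500
|beta|^2 = 1 - 38/40 = 2/40 = 0.0500
P(|1>) = |beta|^2 = 0.0500

0.0500


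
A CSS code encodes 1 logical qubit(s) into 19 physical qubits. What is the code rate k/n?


Code rate R = k/n
= 1/19
= 0.0526

0.0526


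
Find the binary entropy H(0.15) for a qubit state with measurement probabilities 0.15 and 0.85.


S = -p*log2(p) - (1-p)*log2(1-p)
p = 0.1500, 1-p = 0.8500
= -0.1500 * log2(0.1500) - 0.8500 * log2(0.8500)
= -(-0.4105) - (-0.1993)
= 0.6098

0.6098


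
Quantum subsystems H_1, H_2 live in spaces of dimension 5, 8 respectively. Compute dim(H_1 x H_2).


dim(H_1 x H_2) = 5 * 8
= 40

40


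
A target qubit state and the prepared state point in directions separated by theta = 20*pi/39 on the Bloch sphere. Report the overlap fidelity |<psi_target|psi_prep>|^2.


For states separated by angle theta on Bloch sphere:
F = cos^2(theta/2)
theta = 20*pi/39 = 1.6111
theta/2 = 0.8055
cos(theta/2) = 0.6927
F = 0.4799

0.4799


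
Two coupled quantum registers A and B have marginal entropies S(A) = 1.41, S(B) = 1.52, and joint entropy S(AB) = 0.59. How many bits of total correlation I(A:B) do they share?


I(A:B) = S(A) + S(B) - S(AB)
= 1.41 + 1.52 - 0.59
= 2.3400

2.3400


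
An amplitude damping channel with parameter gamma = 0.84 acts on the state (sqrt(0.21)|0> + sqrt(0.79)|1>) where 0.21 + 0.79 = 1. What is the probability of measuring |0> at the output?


For amplitude damping with parameter gamma on state sqrt(a)|0> + sqrt(b)|1>:
alpha^2 = 0.21, beta^2 = 0.79
P(|0>) = alpha^2 + gamma * beta^2
= 0.21 + 0.84 * 0.79
= 0.21 + 0.6636
= 0.8736

0.8736


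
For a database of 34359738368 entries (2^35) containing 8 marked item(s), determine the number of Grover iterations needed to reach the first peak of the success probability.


After j Grover iterations the success probability is P(j) = sin^2((2j+1)*theta), where sin(theta) = sqrt(k/N).
N = 2^35 = 34359738368, k = 8
sin(theta) = sqrt(k/N) = 1.525878906e-05
theta = arcsin(sqrt(k/N)) = 1.525878906e-05 rad
P(j) reaches its first maximum when (2j+1)*theta is as close as possible to pi/2, i.e. j = round(pi/(4*theta) - 1/2).
pi/(4*theta) - 1/2 = 51471.3540
(For comparison, the common estimate pi/4 * sqrt(N/k) = 51471.8540; the exact maximiser is used here.)
Optimal iterations = 51471

51471


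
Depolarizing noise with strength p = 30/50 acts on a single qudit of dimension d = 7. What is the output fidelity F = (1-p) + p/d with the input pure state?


F = (1-p) + p/d
= (1 - 0.6000) + 0.6000/7
= 0.4000 + 0.0857
= 0.4857

0.4857


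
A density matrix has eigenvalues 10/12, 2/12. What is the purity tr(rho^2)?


tr(rho^2) = sum of eigenvalues squared
= (10/12)^2 + (2/12)^2
= (100 + 4) / 144
= 104/144
= 0.7222

0.7222


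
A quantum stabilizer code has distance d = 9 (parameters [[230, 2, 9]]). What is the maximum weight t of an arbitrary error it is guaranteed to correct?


Code parameters: [[230, 2, 9]], distance d = 9.
Number of correctable errors = floor((d-1)/2)
= floor((9 - 1)/2)
= floor(8/2)
= 4

4


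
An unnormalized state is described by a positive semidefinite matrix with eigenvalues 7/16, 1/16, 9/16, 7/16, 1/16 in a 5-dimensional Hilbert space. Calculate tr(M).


tr(M) = sum of eigenvalues
= 7/16 + 1/16 + 9/16 + 7/16 + 1/16
= 25/16
= 1.5625

1.5625


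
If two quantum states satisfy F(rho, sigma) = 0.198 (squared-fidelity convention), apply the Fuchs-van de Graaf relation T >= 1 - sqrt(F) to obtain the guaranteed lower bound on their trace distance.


Fuchs-van de Graaf (squared-fidelity convention): 1 - sqrt(F) <= T <= sqrt(1 - F).
Lower bound: T >= 1 - sqrt(F)
sqrt(F) = sqrt(0.198) = 0.4450
T >= 1 - 0.4450
T >= 0.5550

0.5550


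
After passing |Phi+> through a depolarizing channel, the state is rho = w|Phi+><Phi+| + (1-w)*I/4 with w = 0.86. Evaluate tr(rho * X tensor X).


|Phi+> = (|00> + |11>)/sqrt(2)
For the pure Bell state, <X_A X_B> = +1 (Bell-state Pauli correlator).
The maximally-mixed part I/4 has tr(I/4 * P tensor P) = 0 for any traceless Pauli P.
So <X_A X_B>_rho = w * (+1) + (1 - w) * 0
= 0.86 * (+1)
= 0.8600

0.8600


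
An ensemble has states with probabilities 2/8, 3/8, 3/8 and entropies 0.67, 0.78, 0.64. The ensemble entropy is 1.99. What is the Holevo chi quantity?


chi = S(rho) - sum_i p_i * S(rho_i)
Weighted entropy = 2/8 * 0.67 + 3/8 * 0.78 + 3/8 * 0.64
= 0.7000
chi = 1.99 - 0.7000
= 1.2900

1.2900
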